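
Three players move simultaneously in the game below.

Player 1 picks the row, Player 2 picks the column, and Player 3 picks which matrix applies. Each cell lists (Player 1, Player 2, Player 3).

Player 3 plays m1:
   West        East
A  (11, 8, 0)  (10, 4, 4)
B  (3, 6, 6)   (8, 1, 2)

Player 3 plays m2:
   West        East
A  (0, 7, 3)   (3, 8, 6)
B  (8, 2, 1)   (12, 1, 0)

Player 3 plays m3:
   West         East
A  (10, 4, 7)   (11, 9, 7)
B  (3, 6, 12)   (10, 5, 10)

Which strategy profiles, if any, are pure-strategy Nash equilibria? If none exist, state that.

Pure NE: (A, East, m3)

Player 1 against (West, m1): payoffs 11, 3 → best response A.
Player 1 against (West, m2): payoffs 0, 8 → best response B.
Player 1 against (West, m3): payoffs 10, 3 → best response A.
Player 1 against (East, m1): payoffs 10, 8 → best response A.
Player 1 against (East, m2): payoffs 3, 12 → best response B.
Player 1 against (East, m3): payoffs 11, 10 → best response A.
Player 2 against (A, m1): payoffs 8, 4 → best response West.
Player 2 against (A, m2): payoffs 7, 8 → best response East.
Player 2 against (A, m3): payoffs 4, 9 → best response East.
Player 2 against (B, m1): payoffs 6, 1 → best response West.
Player 2 against (B, m2): payoffs 2, 1 → best response West.
Player 2 against (B, m3): payoffs 6, 5 → best response West.
Player 3 against (A, West): payoffs 0, 3, 7 → best response m3.
Player 3 against (A, East): payoffs 4, 6, 7 → best response m3.
Player 3 against (B, West): payoffs 6, 1, 12 → best response m3.
Player 3 against (B, East): payoffs 2, 0, 10 → best response m3.
Mutual best responses: (A, East, m3).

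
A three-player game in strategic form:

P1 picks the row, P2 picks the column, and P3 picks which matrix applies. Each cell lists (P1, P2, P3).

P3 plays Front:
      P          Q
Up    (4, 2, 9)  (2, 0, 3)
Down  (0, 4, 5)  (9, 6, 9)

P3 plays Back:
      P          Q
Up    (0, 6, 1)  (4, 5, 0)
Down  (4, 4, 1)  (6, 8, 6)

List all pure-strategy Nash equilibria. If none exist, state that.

For each player, find the best response to each opponent profile; mutual best responses are the pure NE.
P1 against (P, Front): payoffs 4, 0 → best response Up.
P1 against (P, Back): payoffs 0, 4 → best response Down.
P1 against (Q, Front): payoffs 2, 9 → best response Down.
P1 against (Q, Back): payoffs 4, 6 → best response Down.
P2 against (Up, Front): payoffs 2, 0 → best response P.
P2 against (Up, Back): payoffs 6, 5 → best response P.
P2 against (Down, Front): payoffs 4, 6 → best response Q.
P2 against (Down, Back): payoffs 4, 8 → best response Q.
P3 against (Up, P): payoffs 9, 1 → best response Front.
P3 against (Up, Q): payoffs 3, 0 → best response Front.
P3 against (Down, P): payoffs 5, 1 → best response Front.
P3 against (Down, Q): payoffs 9, 6 → best response Front.
Mutual best responses: (Up, P, Front); (Down, Q, Front).

The pure Nash equilibria are (Up, P, Front), (Down, Q, Front).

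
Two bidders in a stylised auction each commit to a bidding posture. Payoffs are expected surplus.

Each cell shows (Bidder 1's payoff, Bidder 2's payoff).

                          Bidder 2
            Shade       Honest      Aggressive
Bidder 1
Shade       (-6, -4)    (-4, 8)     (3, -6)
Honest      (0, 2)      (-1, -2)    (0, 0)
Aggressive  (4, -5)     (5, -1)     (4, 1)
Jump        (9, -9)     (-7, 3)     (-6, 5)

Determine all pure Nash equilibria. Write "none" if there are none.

Bidder 1 against Shade: payoffs -6, 0, 4, 9 → best response Jump.
Bidder 1 against Honest: payoffs -4, -1, 5, -7 → best response Aggressive.
Bidder 1 against Aggressive: payoffs 3, 0, 4, -6 → best response Aggressive.
Bidder 2 against Shade: payoffs -4, 8, -6 → best response Honest.
Bidder 2 against Honest: payoffs 2, -2, 0 → best response Shade.
Bidder 2 against Aggressive: payoffs -5, -1, 1 → best response Aggressive.
Bidder 2 against Jump: payoffs -9, 3, 5 → best response Aggressive.
Mutual best responses: (Aggressive, Aggressive).

(Aggressive, Aggressive)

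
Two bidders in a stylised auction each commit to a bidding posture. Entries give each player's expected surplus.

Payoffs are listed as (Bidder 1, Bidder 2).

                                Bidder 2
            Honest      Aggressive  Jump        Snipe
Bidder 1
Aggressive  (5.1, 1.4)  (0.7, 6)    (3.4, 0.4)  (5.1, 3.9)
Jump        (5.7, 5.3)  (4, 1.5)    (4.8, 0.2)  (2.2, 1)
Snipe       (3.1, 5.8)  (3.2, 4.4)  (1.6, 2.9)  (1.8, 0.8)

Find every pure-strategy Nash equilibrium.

(Jump, Honest)

(Aggressive, Honest): Bidder 1 can switch to Jump (5.1 → 5.7). Not NE.
(Aggressive, Aggressive): Bidder 1 can switch to Jump (0.7 → 4). Not NE.
(Aggressive, Jump): Bidder 1 can switch to Jump (3.4 → 4.8). Not NE.
(Aggressive, Snipe): Bidder 2 can switch to Aggressive (3.9 → 6). Not NE.
(Jump, Honest): Bidder 1 gets 5.7, best alternative 5.1; Bidder 2 gets 5.3, best alternative 1.5. No profitable deviation — NE.
(Jump, Aggressive): Bidder 2 can switch to Honest (1.5 → 5.3). Not NE.
(Jump, Jump): Bidder 2 can switch to Honest (0.2 → 5.3). Not NE.
(The remaining 5 profiles each have a profitable deviation by the same check.)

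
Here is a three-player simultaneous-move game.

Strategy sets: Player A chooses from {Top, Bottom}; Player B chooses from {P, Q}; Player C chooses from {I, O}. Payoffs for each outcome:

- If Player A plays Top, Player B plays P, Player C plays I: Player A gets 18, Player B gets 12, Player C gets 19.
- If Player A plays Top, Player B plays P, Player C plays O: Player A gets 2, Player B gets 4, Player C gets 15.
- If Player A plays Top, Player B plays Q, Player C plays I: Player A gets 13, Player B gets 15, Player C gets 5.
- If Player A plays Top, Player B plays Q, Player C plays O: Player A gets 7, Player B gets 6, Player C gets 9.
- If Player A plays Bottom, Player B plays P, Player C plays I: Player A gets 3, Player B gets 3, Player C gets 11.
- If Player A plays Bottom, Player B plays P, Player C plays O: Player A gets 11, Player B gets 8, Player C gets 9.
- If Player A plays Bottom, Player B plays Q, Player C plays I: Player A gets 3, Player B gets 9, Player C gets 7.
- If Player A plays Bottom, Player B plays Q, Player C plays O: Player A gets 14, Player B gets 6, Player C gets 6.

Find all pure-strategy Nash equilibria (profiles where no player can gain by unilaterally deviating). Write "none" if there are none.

none

For each strategy profile, look for a profitable unilateral deviation.
(Top, P, I): Player B can switch to Q (12 → 15). Not NE.
(Top, P, O): Player A can switch to Bottom (2 → 11). Not NE.
(Top, Q, I): Player C can switch to O (5 → 9). Not NE.
(Top, Q, O): Player A can switch to Bottom (7 → 14). Not NE.
(Bottom, P, I): Player A can switch to Top (3 → 18). Not NE.
(Bottom, P, O): Player C can switch to I (9 → 11). Not NE.
(Bottom, Q, I): Player A can switch to Top (3 → 13). Not NE.
(Bottom, Q, O): Player B can switch to P (6 → 8). Not NE.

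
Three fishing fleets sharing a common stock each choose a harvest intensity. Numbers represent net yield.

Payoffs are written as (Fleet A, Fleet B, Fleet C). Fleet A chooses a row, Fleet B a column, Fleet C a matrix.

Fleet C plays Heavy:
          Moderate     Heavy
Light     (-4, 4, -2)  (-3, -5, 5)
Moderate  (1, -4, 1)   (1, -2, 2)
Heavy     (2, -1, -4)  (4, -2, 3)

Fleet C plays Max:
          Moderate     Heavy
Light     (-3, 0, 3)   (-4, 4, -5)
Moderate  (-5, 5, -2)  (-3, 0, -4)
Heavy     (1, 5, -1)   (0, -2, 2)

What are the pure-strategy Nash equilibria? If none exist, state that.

The unique pure-strategy Nash equilibrium is (Heavy, Moderate, Max).

Fleet A against (Moderate, Heavy): payoffs -4, 1, 2 → best response Heavy.
Fleet A against (Moderate, Max): payoffs -3, -5, 1 → best response Heavy.
Fleet A against (Heavy, Heavy): payoffs -3, 1, 4 → best response Heavy.
Fleet A against (Heavy, Max): payoffs -4, -3, 0 → best response Heavy.
Fleet B against (Light, Heavy): payoffs 4, -5 → best response Moderate.
Fleet B against (Light, Max): payoffs 0, 4 → best response Heavy.
Fleet B against (Moderate, Heavy): payoffs -4, -2 → best response Heavy.
Fleet B against (Moderate, Max): payoffs 5, 0 → best response Moderate.
Fleet B against (Heavy, Heavy): payoffs -1, -2 → best response Moderate.
Fleet B against (Heavy, Max): payoffs 5, -2 → best response Moderate.
Fleet C against (Light, Moderate): payoffs -2, 3 → best response Max.
Fleet C against (Light, Heavy): payoffs 5, -5 → best response Heavy.
Fleet C against (Moderate, Moderate): payoffs 1, -2 → best response Heavy.
Fleet C against (Moderate, Heavy): payoffs 2, -4 → best response Heavy.
Fleet C against (Heavy, Moderate): payoffs -4, -1 → best response Max.
Fleet C against (Heavy, Heavy): payoffs 3, 2 → best response Heavy.
Mutual best responses: (Heavy, Moderate, Max).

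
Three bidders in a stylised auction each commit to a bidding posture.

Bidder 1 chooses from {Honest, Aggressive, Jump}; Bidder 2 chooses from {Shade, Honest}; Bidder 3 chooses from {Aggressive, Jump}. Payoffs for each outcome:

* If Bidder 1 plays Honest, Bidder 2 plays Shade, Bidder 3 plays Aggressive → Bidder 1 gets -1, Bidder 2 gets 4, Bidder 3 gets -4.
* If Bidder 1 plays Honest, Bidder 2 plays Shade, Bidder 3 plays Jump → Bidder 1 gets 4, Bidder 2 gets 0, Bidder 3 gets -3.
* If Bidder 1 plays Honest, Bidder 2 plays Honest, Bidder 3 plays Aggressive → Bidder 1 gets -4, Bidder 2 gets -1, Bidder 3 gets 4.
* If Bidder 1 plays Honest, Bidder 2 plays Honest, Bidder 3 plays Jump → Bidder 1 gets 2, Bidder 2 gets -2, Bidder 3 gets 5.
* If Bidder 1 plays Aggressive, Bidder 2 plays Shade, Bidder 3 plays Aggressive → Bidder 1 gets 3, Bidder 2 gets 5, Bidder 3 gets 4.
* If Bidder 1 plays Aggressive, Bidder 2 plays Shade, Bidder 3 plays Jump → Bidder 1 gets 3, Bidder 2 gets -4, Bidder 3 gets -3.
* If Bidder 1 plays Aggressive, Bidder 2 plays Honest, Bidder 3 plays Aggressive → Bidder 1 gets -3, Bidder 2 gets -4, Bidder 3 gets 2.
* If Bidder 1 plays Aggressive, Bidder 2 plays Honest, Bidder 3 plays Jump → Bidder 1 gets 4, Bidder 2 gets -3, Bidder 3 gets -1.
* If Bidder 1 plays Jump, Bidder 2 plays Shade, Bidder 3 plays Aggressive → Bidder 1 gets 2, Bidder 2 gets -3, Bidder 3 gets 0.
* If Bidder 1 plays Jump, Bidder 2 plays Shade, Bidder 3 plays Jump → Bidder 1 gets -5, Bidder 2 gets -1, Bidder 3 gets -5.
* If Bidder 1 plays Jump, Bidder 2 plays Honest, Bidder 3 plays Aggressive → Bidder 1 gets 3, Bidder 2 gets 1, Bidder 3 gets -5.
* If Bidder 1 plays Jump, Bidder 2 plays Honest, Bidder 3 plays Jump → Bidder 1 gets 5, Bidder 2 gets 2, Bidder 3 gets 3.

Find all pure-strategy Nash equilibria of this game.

The pure Nash equilibria are (Honest, Shade, Jump) and (Aggressive, Shade, Aggressive) and (Jump, Honest, Jump).

Bidder 1 against (Shade, Aggressive): payoffs -1, 3, 2 → best response Aggressive.
Bidder 1 against (Shade, Jump): payoffs 4, 3, -5 → best response Honest.
Bidder 1 against (Honest, Aggressive): payoffs -4, -3, 3 → best response Jump.
Bidder 1 against (Honest, Jump): payoffs 2, 4, 5 → best response Jump.
Bidder 2 against (Honest, Aggressive): payoffs 4, -1 → best response Shade.
Bidder 2 against (Honest, Jump): payoffs 0, -2 → best response Shade.
Bidder 2 against (Aggressive, Aggressive): payoffs 5, -4 → best response Shade.
Bidder 2 against (Aggressive, Jump): payoffs -4, -3 → best response Honest.
Bidder 2 against (Jump, Aggressive): payoffs -3, 1 → best response Honest.
Bidder 2 against (Jump, Jump): payoffs -1, 2 → best response Honest.
Bidder 3 against (Honest, Shade): payoffs -4, -3 → best response Jump.
Bidder 3 against (Honest, Honest): payoffs 4, 5 → best response Jump.
Bidder 3 against (Aggressive, Shade): payoffs 4, -3 → best response Aggressive.
Bidder 3 against (Aggressive, Honest): payoffs 2, -1 → best response Aggressive.
Bidder 3 against (Jump, Shade): payoffs 0, -5 → best response Aggressive.
Bidder 3 against (Jump, Honest): payoffs -5, 3 → best response Jump.
Mutual best responses: (Honest, Shade, Jump); (Aggressive, Shade, Aggressive); (Jump, Honest, Jump).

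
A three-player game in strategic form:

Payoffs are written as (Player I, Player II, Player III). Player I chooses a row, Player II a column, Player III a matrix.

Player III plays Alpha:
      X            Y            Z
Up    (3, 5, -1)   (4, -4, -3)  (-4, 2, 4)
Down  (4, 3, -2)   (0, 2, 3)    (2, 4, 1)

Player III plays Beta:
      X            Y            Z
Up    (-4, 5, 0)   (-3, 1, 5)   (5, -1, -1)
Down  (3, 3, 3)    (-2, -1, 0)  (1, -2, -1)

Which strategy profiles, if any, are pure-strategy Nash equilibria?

The pure Nash equilibria are (Down, X, Beta); (Down, Z, Alpha).

Mark each player's best response to every combination of opponents' strategies; a profile where every player is best-responding is a pure Nash equilibrium.
Player I against (X, Alpha): payoffs 3, 4 → best response Down.
Player I against (X, Beta): payoffs -4, 3 → best response Down.
Player I against (Y, Alpha): payoffs 4, 0 → best response Up.
Player I against (Y, Beta): payoffs -3, -2 → best response Down.
Player I against (Z, Alpha): payoffs -4, 2 → best response Down.
Player I against (Z, Beta): payoffs 5, 1 → best response Up.
Player II against (Up, Alpha): payoffs 5, -4, 2 → best response X.
Player II against (Up, Beta): payoffs 5, 1, -1 → best response X.
Player II against (Down, Alpha): payoffs 3, 2, 4 → best response Z.
Player II against (Down, Beta): payoffs 3, -1, -2 → best response X.
Player III against (Up, X): payoffs -1, 0 → best response Beta.
Player III against (Up, Y): payoffs -3, 5 → best response Beta.
Player III against (Up, Z): payoffs 4, -1 → best response Alpha.
Player III against (Down, X): payoffs -2, 3 → best response Beta.
Player III against (Down, Y): payoffs 3, 0 → best response Alpha.
Player III against (Down, Z): payoffs 1, -1 → best response Alpha.
Mutual best responses: (Down, X, Beta); (Down, Z, Alpha).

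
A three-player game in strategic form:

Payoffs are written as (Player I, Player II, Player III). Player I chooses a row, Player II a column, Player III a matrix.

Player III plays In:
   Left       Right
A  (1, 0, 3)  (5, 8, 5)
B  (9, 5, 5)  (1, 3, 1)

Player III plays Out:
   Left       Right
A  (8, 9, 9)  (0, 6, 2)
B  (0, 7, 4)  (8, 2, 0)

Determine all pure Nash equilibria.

Pure-strategy Nash equilibria: (A, Left, Out); (A, Right, In); (B, Left, In)

For each player, find the best response to each opponent profile; mutual best responses are the pure NE.
Player I against (Left, In): payoffs 1, 9 → best response B.
Player I against (Left, Out): payoffs 8, 0 → best response A.
Player I against (Right, In): payoffs 5, 1 → best response A.
Player I against (Right, Out): payoffs 0, 8 → best response B.
Player II against (A, In): payoffs 0, 8 → best response Right.
Player II against (A, Out): payoffs 9, 6 → best response Left.
Player II against (B, In): payoffs 5, 3 → best response Left.
Player II against (B, Out): payoffs 7, 2 → best response Left.
Player III against (A, Left): payoffs 3, 9 → best response Out.
Player III against (A, Right): payoffs 5, 2 → best response In.
Player III against (B, Left): payoffs 5, 4 → best response In.
Player III against (B, Right): payoffs 1, 0 → best response In.
Mutual best responses: (A, Left, Out); (A, Right, In); (B, Left, In).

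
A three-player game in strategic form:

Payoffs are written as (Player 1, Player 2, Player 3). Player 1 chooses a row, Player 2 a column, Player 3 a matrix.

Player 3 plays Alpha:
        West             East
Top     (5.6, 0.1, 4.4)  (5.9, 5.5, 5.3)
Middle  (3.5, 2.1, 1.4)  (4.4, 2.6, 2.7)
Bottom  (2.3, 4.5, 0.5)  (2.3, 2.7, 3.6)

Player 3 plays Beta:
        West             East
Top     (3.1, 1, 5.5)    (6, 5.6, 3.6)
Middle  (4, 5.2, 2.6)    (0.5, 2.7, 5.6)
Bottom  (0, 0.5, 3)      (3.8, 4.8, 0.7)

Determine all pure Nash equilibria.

The pure Nash equilibria are (Top, East, Alpha); (Middle, West, Beta).

For each player, find the best response to each opponent profile; mutual best responses are the pure NE.
Player 1 against (West, Alpha): payoffs 5.6, 3.5, 2.3 → best response Top.
Player 1 against (West, Beta): payoffs 3.1, 4, 0 → best response Middle.
Player 1 against (East, Alpha): payoffs 5.9, 4.4, 2.3 → best response Top.
Player 1 against (East, Beta): payoffs 6, 0.5, 3.8 → best response Top.
Player 2 against (Top, Alpha): payoffs 0.1, 5.5 → best response East.
Player 2 against (Top, Beta): payoffs 1, 5.6 → best response East.
Player 2 against (Middle, Alpha): payoffs 2.1, 2.6 → best response East.
Player 2 against (Middle, Beta): payoffs 5.2, 2.7 → best response West.
Player 2 against (Bottom, Alpha): payoffs 4.5, 2.7 → best response West.
Player 2 against (Bottom, Beta): payoffs 0.5, 4.8 → best response East.
Player 3 against (Top, West): payoffs 4.4, 5.5 → best response Beta.
Player 3 against (Top, East): payoffs 5.3, 3.6 → best response Alpha.
Player 3 against (Middle, West): payoffs 1.4, 2.6 → best response Beta.
Player 3 against (Middle, East): payoffs 2.7, 5.6 → best response Beta.
Player 3 against (Bottom, West): payoffs 0.5, 3 → best response Beta.
Player 3 against (Bottom, East): payoffs 3.6, 0.7 → best response Alpha.
Mutual best responses: (Top, East, Alpha); (Middle, West, Beta).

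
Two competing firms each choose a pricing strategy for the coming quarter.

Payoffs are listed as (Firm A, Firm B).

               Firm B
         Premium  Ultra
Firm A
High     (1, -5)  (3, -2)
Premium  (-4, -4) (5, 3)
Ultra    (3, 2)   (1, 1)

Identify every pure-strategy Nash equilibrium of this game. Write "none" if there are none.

(Premium, Ultra); (Ultra, Premium)

Firm A against Premium: payoffs 1, -4, 3 → best response Ultra.
Firm A against Ultra: payoffs 3, 5, 1 → best response Premium.
Firm B against High: payoffs -5, -2 → best response Ultra.
Firm B against Premium: payoffs -4, 3 → best response Ultra.
Firm B against Ultra: payoffs 2, 1 → best response Premium.
Mutual best responses: (Premium, Ultra); (Ultra, Premium).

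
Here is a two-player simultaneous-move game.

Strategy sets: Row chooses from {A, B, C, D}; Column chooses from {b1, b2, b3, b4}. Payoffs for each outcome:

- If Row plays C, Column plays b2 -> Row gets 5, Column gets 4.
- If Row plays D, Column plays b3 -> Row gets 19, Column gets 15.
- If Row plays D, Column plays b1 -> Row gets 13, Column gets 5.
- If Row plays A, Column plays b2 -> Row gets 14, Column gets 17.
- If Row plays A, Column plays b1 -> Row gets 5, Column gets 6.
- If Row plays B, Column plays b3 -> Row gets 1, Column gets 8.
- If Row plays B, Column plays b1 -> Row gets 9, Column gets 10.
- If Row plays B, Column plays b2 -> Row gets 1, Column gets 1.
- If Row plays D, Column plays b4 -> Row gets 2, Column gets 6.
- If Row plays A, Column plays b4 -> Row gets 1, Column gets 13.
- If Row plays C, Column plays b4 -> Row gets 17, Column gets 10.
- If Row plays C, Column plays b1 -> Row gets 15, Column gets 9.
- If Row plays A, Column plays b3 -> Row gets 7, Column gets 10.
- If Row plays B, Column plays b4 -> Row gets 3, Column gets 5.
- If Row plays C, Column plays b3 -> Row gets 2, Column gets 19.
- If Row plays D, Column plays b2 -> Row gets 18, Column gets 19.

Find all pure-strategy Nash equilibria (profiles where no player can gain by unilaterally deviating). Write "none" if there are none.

The unique pure-strategy Nash equilibrium is (D, b2).

Row against b1: payoffs 5, 9, 15, 13 → best response C.
Row against b2: payoffs 14, 1, 5, 18 → best response D.
Row against b3: payoffs 7, 1, 2, 19 → best response D.
Row against b4: payoffs 1, 3, 17, 2 → best response C.
Column against A: payoffs 6, 17, 10, 13 → best response b2.
Column against B: payoffs 10, 1, 8, 5 → best response b1.
Column against C: payoffs 9, 4, 19, 10 → best response b3.
Column against D: payoffs 5, 19, 15, 6 → best response b2.
Mutual best responses: (D, b2).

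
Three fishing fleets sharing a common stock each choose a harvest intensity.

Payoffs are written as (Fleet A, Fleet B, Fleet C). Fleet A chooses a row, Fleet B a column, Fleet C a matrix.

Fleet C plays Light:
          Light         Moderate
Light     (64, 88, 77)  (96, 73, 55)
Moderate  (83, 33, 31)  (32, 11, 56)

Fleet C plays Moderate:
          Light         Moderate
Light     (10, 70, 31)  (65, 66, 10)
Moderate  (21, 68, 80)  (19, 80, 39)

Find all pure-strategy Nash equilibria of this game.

(Light, Light, Light): Fleet A can switch to Moderate (64 → 83). Not NE.
(Light, Light, Moderate): Fleet A can switch to Moderate (10 → 21). Not NE.
(Light, Moderate, Light): Fleet B can switch to Light (73 → 88). Not NE.
(Light, Moderate, Moderate): Fleet B can switch to Light (66 → 70). Not NE.
(Moderate, Light, Light): Fleet C can switch to Moderate (31 → 80). Not NE.
(Moderate, Light, Moderate): Fleet B can switch to Moderate (68 → 80). Not NE.
(The remaining 2 profiles each have a profitable deviation by the same check.)

There is no pure-strategy Nash equilibrium.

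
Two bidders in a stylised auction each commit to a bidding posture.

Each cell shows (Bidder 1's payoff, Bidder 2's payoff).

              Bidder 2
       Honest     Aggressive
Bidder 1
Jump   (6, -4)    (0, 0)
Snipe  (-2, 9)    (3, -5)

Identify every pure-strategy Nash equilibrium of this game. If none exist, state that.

Check each profile: it is a Nash equilibrium iff no player can strictly gain by switching unilaterally.
(Jump, Honest): Bidder 2 can switch to Aggressive (-4 → 0). Not NE.
(Jump, Aggressive): Bidder 1 can switch to Snipe (0 → 3). Not NE.
(Snipe, Honest): Bidder 1 can switch to Jump (-2 → 6). Not NE.
(Snipe, Aggressive): Bidder 2 can switch to Honest (-5 → 9). Not NE.

This game has no pure Nash equilibrium.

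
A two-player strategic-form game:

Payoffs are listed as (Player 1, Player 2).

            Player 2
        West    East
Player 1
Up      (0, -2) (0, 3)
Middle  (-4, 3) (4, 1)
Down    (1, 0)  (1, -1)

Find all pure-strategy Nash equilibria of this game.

Player 1 against West: payoffs 0, -4, 1 → best response Down.
Player 1 against East: payoffs 0, 4, 1 → best response Middle.
Player 2 against Up: payoffs -2, 3 → best response East.
Player 2 against Middle: payoffs 3, 1 → best response West.
Player 2 against Down: payoffs 0, -1 → best response West.
Mutual best responses: (Down, West).

The unique pure-strategy Nash equilibrium is (Down, West).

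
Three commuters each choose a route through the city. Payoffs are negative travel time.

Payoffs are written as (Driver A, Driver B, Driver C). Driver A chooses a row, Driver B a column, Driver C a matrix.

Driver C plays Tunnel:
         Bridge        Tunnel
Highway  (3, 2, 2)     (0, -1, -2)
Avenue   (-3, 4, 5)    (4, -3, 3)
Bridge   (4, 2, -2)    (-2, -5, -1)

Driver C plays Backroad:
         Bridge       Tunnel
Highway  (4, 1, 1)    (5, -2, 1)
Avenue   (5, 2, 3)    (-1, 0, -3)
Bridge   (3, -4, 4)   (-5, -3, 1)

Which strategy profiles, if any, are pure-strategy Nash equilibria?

Driver A against (Bridge, Tunnel): payoffs 3, -3, 4 → best response Bridge.
Driver A against (Bridge, Backroad): payoffs 4, 5, 3 → best response Avenue.
Driver A against (Tunnel, Tunnel): payoffs 0, 4, -2 → best response Avenue.
Driver A against (Tunnel, Backroad): payoffs 5, -1, -5 → best response Highway.
Driver B against (Highway, Tunnel): payoffs 2, -1 → best response Bridge.
Driver B against (Highway, Backroad): payoffs 1, -2 → best response Bridge.
Driver B against (Avenue, Tunnel): payoffs 4, -3 → best response Bridge.
Driver B against (Avenue, Backroad): payoffs 2, 0 → best response Bridge.
Driver B against (Bridge, Tunnel): payoffs 2, -5 → best response Bridge.
Driver B against (Bridge, Backroad): payoffs -4, -3 → best response Tunnel.
Driver C against (Highway, Bridge): payoffs 2, 1 → best response Tunnel.
Driver C against (Highway, Tunnel): payoffs -2, 1 → best response Backroad.
Driver C against (Avenue, Bridge): payoffs 5, 3 → best response Tunnel.
Driver C against (Avenue, Tunnel): payoffs 3, -3 → best response Tunnel.
Driver C against (Bridge, Bridge): payoffs -2, 4 → best response Backroad.
Driver C against (Bridge, Tunnel): payoffs -1, 1 → best response Backroad.
No profile is a mutual best response for all players.

There is no pure-strategy Nash equilibrium.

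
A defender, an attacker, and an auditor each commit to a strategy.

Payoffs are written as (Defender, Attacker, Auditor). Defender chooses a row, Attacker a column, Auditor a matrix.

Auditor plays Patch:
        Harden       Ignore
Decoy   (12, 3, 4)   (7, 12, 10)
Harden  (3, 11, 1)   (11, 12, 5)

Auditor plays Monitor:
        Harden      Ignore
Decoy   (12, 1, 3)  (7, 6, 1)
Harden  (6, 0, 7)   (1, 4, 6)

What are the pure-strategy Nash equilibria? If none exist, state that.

For each player, find the best response to each opponent profile; mutual best responses are the pure NE.
Defender against (Harden, Patch): payoffs 12, 3 → best response Decoy.
Defender against (Harden, Monitor): payoffs 12, 6 → best response Decoy.
Defender against (Ignore, Patch): payoffs 7, 11 → best response Harden.
Defender against (Ignore, Monitor): payoffs 7, 1 → best response Decoy.
Attacker against (Decoy, Patch): payoffs 3, 12 → best response Ignore.
Attacker against (Decoy, Monitor): payoffs 1, 6 → best response Ignore.
Attacker against (Harden, Patch): payoffs 11, 12 → best response Ignore.
Attacker against (Harden, Monitor): payoffs 0, 4 → best response Ignore.
Auditor against (Decoy, Harden): payoffs 4, 3 → best response Patch.
Auditor against (Decoy, Ignore): payoffs 10, 1 → best response Patch.
Auditor against (Harden, Harden): payoffs 1, 7 → best response Monitor.
Auditor against (Harden, Ignore): payoffs 5, 6 → best response Monitor.
No profile is a mutual best response for all players.

This game has no pure Nash equilibrium.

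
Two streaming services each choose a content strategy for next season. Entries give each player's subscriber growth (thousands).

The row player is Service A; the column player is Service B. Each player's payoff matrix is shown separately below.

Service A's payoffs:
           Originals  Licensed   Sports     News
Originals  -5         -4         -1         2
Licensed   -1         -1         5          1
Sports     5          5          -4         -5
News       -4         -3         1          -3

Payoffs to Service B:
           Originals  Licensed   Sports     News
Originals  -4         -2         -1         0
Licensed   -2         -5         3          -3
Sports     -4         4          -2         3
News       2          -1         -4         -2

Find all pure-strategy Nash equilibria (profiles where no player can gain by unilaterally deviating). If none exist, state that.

Service A against Originals: payoffs -5, -1, 5, -4 → best response Sports.
Service A against Licensed: payoffs -4, -1, 5, -3 → best response Sports.
Service A against Sports: payoffs -1, 5, -4, 1 → best response Licensed.
Service A against News: payoffs 2, 1, -5, -3 → best response Originals.
Service B against Originals: payoffs -4, -2, -1, 0 → best response News.
Service B against Licensed: payoffs -2, -5, 3, -3 → best response Sports.
Service B against Sports: payoffs -4, 4, -2, 3 → best response Licensed.
Service B against News: payoffs 2, -1, -4, -2 → best response Originals.
Mutual best responses: (Originals, News); (Licensed, Sports); (Sports, Licensed).

Pure-strategy Nash equilibria: (Originals, News), (Licensed, Sports), (Sports, Licensed)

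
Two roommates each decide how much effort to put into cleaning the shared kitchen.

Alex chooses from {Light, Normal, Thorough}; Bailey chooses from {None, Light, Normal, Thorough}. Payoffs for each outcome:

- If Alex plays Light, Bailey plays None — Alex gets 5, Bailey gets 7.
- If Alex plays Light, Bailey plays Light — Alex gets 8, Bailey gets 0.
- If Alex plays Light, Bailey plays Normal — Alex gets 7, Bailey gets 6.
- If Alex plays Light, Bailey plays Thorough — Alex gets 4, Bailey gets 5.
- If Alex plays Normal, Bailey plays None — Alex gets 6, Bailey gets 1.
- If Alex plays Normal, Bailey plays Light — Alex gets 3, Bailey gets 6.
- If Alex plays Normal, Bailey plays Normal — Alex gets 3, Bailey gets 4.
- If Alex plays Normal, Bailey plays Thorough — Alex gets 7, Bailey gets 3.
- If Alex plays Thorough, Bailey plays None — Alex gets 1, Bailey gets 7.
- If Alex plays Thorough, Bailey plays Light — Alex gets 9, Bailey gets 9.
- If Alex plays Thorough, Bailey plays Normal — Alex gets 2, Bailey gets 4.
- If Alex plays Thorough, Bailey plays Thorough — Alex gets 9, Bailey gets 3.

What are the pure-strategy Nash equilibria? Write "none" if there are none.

For each strategy profile, look for a profitable unilateral deviation.
(Light, None): Alex can switch to Normal (5 → 6). Not NE.
(Light, Light): Alex can switch to Thorough (8 → 9). Not NE.
(Light, Normal): Bailey can switch to None (6 → 7). Not NE.
(Light, Thorough): Alex can switch to Normal (4 → 7). Not NE.
(Normal, None): Bailey can switch to Light (1 → 6). Not NE.
(Normal, Light): Alex can switch to Light (3 → 8). Not NE.
(Normal, Normal): Alex can switch to Light (3 → 7). Not NE.
(Normal, Thorough): Alex can switch to Thorough (7 → 9). Not NE.
(Thorough, None): Alex can switch to Light (1 → 5). Not NE.
(Thorough, Light): Alex gets 9, best alternative 8; Bailey gets 9, best alternative 7. No profitable deviation — NE.
(Thorough, Normal): Alex can switch to Light (2 → 7). Not NE.
(The remaining 1 profile has a profitable deviation by the same check.)

The unique pure-strategy Nash equilibrium is (Thorough, Light).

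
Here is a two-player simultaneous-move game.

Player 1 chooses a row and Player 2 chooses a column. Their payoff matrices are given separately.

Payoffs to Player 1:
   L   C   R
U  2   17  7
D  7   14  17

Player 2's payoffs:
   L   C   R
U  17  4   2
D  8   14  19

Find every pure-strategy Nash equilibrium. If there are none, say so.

(D, R)

For each strategy profile, look for a profitable unilateral deviation.
(U, L): Player 1 can switch to D (2 → 7). Not NE.
(U, C): Player 2 can switch to L (4 → 17). Not NE.
(U, R): Player 1 can switch to D (7 → 17). Not NE.
(D, L): Player 2 can switch to C (8 → 14). Not NE.
(D, C): Player 1 can switch to U (14 → 17). Not NE.
(D, R): Player 1 gets 17, best alternative 7; Player 2 gets 19, best alternative 14. No profitable deviation — NE.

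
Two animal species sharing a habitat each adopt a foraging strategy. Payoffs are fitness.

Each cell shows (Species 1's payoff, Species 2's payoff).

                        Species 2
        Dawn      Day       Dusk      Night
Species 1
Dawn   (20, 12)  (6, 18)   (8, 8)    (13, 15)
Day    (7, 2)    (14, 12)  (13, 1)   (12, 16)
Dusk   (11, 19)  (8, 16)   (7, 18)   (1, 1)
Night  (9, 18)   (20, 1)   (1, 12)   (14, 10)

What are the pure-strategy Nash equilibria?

No pure-strategy Nash equilibrium.

(Dawn, Dawn): Species 2 can switch to Day (12 → 18). Not NE.
(Dawn, Day): Species 1 can switch to Day (6 → 14). Not NE.
(Dawn, Dusk): Species 1 can switch to Day (8 → 13). Not NE.
(Dawn, Night): Species 1 can switch to Night (13 → 14). Not NE.
(Day, Dawn): Species 1 can switch to Dawn (7 → 20). Not NE.
(Day, Day): Species 1 can switch to Night (14 → 20). Not NE.
(Day, Dusk): Species 2 can switch to Dawn (1 → 2). Not NE.
(Day, Night): Species 1 can switch to Dawn (12 → 13). Not NE.
(Dusk, Dawn): Species 1 can switch to Dawn (11 → 20). Not NE.
(Dusk, Day): Species 1 can switch to Day (8 → 14). Not NE.
(The remaining 6 profiles each have a profitable deviation by the same check.)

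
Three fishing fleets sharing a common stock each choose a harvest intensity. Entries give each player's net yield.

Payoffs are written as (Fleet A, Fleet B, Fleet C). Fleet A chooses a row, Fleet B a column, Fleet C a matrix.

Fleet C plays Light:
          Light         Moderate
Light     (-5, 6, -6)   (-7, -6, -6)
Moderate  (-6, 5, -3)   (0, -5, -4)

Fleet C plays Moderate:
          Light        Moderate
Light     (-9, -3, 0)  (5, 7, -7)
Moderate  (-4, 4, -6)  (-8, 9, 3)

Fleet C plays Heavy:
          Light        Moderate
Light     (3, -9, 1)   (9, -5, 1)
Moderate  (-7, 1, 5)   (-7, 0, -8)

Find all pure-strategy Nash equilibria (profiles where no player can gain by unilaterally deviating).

Pure NE: (Light, Moderate, Heavy)

Mark each player's best response to every combination of opponents' strategies; a profile where every player is best-responding is a pure Nash equilibrium.
Fleet A against (Light, Light): payoffs -5, -6 → best response Light.
Fleet A against (Light, Moderate): payoffs -9, -4 → best response Moderate.
Fleet A against (Light, Heavy): payoffs 3, -7 → best response Light.
Fleet A against (Moderate, Light): payoffs -7, 0 → best response Moderate.
Fleet A against (Moderate, Moderate): payoffs 5, -8 → best response Light.
Fleet A against (Moderate, Heavy): payoffs 9, -7 → best response Light.
Fleet B against (Light, Light): payoffs 6, -6 → best response Light.
Fleet B against (Light, Moderate): payoffs -3, 7 → best response Moderate.
Fleet B against (Light, Heavy): payoffs -9, -5 → best response Moderate.
Fleet B against (Moderate, Light): payoffs 5, -5 → best response Light.
Fleet B against (Moderate, Moderate): payoffs 4, 9 → best response Moderate.
Fleet B against (Moderate, Heavy): payoffs 1, 0 → best response Light.
Fleet C against (Light, Light): payoffs -6, 0, 1 → best response Heavy.
Fleet C against (Light, Moderate): payoffs -6, -7, 1 → best response Heavy.
Fleet C against (Moderate, Light): payoffs -3, -6, 5 → best response Heavy.
Fleet C against (Moderate, Moderate): payoffs -4, 3, -8 → best response Moderate.
Mutual best responses: (Light, Moderate, Heavy).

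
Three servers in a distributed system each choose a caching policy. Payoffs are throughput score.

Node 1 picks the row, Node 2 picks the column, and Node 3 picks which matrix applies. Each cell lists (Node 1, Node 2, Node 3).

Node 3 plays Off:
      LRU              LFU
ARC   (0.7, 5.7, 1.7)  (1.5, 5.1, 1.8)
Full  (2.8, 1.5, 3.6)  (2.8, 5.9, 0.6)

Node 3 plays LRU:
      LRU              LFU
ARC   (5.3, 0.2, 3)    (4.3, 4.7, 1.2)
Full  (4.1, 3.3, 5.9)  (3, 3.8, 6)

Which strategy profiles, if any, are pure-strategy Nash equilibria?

No pure-strategy Nash equilibrium.

Node 1 against (LRU, Off): payoffs 0.7, 2.8 → best response Full.
Node 1 against (LRU, LRU): payoffs 5.3, 4.1 → best response ARC.
Node 1 against (LFU, Off): payoffs 1.5, 2.8 → best response Full.
Node 1 against (LFU, LRU): payoffs 4.3, 3 → best response ARC.
Node 2 against (ARC, Off): payoffs 5.7, 5.1 → best response LRU.
Node 2 against (ARC, LRU): payoffs 0.2, 4.7 → best response LFU.
Node 2 against (Full, Off): payoffs 1.5, 5.9 → best response LFU.
Node 2 against (Full, LRU): payoffs 3.3, 3.8 → best response LFU.
Node 3 against (ARC, LRU): payoffs 1.7, 3 → best response LRU.
Node 3 against (ARC, LFU): payoffs 1.8, 1.2 → best response Off.
Node 3 against (Full, LRU): payoffs 3.6, 5.9 → best response LRU.
Node 3 against (Full, LFU): payoffs 0.6, 6 → best response LRU.
No profile is a mutual best response for all players.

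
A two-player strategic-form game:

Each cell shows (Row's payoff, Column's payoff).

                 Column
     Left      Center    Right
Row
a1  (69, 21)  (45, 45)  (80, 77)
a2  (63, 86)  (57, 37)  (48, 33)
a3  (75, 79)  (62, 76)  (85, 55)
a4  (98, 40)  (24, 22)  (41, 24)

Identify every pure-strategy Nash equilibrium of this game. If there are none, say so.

Row against Left: payoffs 69, 63, 75, 98 → best response a4.
Row against Center: payoffs 45, 57, 62, 24 → best response a3.
Row against Right: payoffs 80, 48, 85, 41 → best response a3.
Column against a1: payoffs 21, 45, 77 → best response Right.
Column against a2: payoffs 86, 37, 33 → best response Left.
Column against a3: payoffs 79, 76, 55 → best response Left.
Column against a4: payoffs 40, 22, 24 → best response Left.
Mutual best responses: (a4, Left).

(a4, Left)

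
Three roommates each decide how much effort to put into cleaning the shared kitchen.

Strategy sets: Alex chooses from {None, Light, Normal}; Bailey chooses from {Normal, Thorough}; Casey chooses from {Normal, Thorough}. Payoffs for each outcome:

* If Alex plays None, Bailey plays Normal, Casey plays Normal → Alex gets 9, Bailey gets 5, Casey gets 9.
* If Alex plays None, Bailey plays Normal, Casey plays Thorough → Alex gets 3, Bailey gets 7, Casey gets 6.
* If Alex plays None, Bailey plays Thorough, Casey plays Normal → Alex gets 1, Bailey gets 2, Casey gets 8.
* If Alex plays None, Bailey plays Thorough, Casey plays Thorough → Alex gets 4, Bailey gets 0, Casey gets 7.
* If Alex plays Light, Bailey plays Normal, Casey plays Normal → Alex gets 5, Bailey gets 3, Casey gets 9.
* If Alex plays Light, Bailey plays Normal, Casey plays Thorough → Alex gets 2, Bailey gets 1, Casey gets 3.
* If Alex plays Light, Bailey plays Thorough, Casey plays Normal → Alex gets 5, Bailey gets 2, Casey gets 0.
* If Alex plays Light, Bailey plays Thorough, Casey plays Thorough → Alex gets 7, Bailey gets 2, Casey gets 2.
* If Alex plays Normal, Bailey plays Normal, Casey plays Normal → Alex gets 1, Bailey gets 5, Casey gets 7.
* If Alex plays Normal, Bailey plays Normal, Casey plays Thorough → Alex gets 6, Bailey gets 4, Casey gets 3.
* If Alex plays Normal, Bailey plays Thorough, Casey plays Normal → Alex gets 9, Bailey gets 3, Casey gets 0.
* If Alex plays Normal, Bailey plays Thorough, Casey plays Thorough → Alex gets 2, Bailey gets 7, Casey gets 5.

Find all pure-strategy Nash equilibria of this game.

Alex against (Normal, Normal): payoffs 9, 5, 1 → best response None.
Alex against (Normal, Thorough): payoffs 3, 2, 6 → best response Normal.
Alex against (Thorough, Normal): payoffs 1, 5, 9 → best response Normal.
Alex against (Thorough, Thorough): payoffs 4, 7, 2 → best response Light.
Bailey against (None, Normal): payoffs 5, 2 → best response Normal.
Bailey against (None, Thorough): payoffs 7, 0 → best response Normal.
Bailey against (Light, Normal): payoffs 3, 2 → best response Normal.
Bailey against (Light, Thorough): payoffs 1, 2 → best response Thorough.
Bailey against (Normal, Normal): payoffs 5, 3 → best response Normal.
Bailey against (Normal, Thorough): payoffs 4, 7 → best response Thorough.
Casey against (None, Normal): payoffs 9, 6 → best response Normal.
Casey against (None, Thorough): payoffs 8, 7 → best response Normal.
Casey against (Light, Normal): payoffs 9, 3 → best response Normal.
Casey against (Light, Thorough): payoffs 0, 2 → best response Thorough.
Casey against (Normal, Normal): payoffs 7, 3 → best response Normal.
Casey against (Normal, Thorough): payoffs 0, 5 → best response Thorough.
Mutual best responses: (None, Normal, Normal); (Light, Thorough, Thorough).

(None, Normal, Normal), (Light, Thorough, Thorough)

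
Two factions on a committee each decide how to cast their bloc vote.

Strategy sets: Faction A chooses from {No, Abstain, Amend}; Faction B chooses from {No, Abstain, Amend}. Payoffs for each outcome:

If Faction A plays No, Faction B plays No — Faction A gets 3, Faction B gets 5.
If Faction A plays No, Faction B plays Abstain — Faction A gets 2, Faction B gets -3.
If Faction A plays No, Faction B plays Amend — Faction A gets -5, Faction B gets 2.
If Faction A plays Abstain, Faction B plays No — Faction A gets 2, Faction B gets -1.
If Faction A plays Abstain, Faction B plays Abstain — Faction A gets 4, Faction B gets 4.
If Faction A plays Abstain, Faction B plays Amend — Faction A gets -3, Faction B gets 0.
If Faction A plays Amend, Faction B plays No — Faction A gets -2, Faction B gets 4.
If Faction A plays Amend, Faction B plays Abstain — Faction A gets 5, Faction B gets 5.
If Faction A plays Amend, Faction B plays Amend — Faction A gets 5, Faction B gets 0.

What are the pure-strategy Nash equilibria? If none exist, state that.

(No, No), (Amend, Abstain)

(No, No): Faction A gets 3, best alternative 2; Faction B gets 5, best alternative 2. No profitable deviation — NE.
(No, Abstain): Faction A can switch to Abstain (2 → 4). Not NE.
(No, Amend): Faction A can switch to Abstain (-5 → -3). Not NE.
(Abstain, No): Faction A can switch to No (2 → 3). Not NE.
(Abstain, Abstain): Faction A can switch to Amend (4 → 5). Not NE.
(Abstain, Amend): Faction A can switch to Amend (-3 → 5). Not NE.
(Amend, No): Faction A can switch to No (-2 → 3). Not NE.
(Amend, Abstain): Faction A gets 5, best alternative 4; Faction B gets 5, best alternative 4. No profitable deviation — NE.
(The remaining 1 profile has a profitable deviation by the same check.)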